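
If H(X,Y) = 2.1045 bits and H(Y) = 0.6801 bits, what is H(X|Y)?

Chain rule: H(X,Y) = H(X|Y) + H(Y)
H(X|Y) = H(X,Y) - H(Y) = 2.1045 - 0.6801 = 1.4244 bits


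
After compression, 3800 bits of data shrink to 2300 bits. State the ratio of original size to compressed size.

Compression ratio = Original / Compressed
= 3800 / 2300 = 1.65:1


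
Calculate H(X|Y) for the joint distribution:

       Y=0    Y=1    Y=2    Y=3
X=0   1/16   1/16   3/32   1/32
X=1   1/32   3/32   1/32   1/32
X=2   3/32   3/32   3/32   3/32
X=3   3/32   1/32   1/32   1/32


H(X|Y) = Σ_y p(y) H(X|Y=y)
  p(Y=0) = 9/32, H(X|Y=0) = 1.8911
  p(Y=1) = 9/32, H(X|Y=1) = 1.8911
  p(Y=2) = 1/4, H(X|Y=2) = 1.8113
  p(Y=3) = 3/16, H(X|Y=3) = 1.7925
H(X|Y) = 0.2812×1.8911 + 0.2812×1.8911 + 0.2500×1.8113 + 0.1875×1.7925 = 1.8526 bits


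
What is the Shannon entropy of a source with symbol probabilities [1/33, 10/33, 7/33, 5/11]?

H(X) = -Σ p(x) log₂ p(x)
  -1/33 × log₂(1/33) = 0.1529
  -10/33 × log₂(10/33) = 0.5220
  -7/33 × log₂(7/33) = 0.4745
  -5/11 × log₂(5/11) = 0.5170
H(X) = 1.6664 bits


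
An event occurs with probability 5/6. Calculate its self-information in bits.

Information content I(x) = -log₂(p(x))
I = -log₂(5/6) = -log₂(0.8333)
I = 0.2630 bits


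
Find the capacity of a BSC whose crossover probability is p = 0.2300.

For BSC with error probability p:
C = 1 - H(p) where H(p) is binary entropy
H(0.2300) = -0.2300 × log₂(0.2300) - 0.7700 × log₂(0.7700)
H(p) = 0.7780
C = 1 - 0.7780 = 0.2220 bits/use


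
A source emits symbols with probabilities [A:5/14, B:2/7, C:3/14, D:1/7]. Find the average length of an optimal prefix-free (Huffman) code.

Huffman tree construction:
Combine smallest probabilities repeatedly
Resulting codes:
  A: 11 (length 2)
  B: 10 (length 2)
  C: 01 (length 2)
  D: 00 (length 2)
Average length = Σ p(s) × length(s) = 2.0000 bits


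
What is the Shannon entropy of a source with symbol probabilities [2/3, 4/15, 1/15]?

H(X) = -Σ p(x) log₂ p(x)
  -2/3 × log₂(2/3) = 0.3900
  -4/15 × log₂(4/15) = 0.5085
  -1/15 × log₂(1/15) = 0.2605
H(X) = 1.1589 bits


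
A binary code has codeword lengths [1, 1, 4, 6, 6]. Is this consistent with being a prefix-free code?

Kraft inequality: Σ 2^(-l_i) ≤ 1 for prefix-free code
Calculating: 2^(-1) + 2^(-1) + 2^(-4) + 2^(-6) + 2^(-6)
= 0.5 + 0.5 + 0.0625 + 0.015625 + 0.015625
= 1.0938
Since 1.0938 > 1, prefix-free code does not exist


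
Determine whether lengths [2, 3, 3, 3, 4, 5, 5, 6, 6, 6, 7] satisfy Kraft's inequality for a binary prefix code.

Kraft inequality: Σ 2^(-l_i) ≤ 1 for prefix-free code
Calculating: 2^(-2) + 2^(-3) + 2^(-3) + 2^(-3) + 2^(-4) + 2^(-5) + 2^(-5) + 2^(-6) + 2^(-6) + 2^(-6) + 2^(-7)
= 0.25 + 0.125 + 0.125 + 0.125 + 0.0625 + 0.03125 + 0.03125 + 0.015625 + 0.015625 + 0.015625 + 0.0078125
= 0.8047
Since 0.8047 ≤ 1, prefix-free code exists


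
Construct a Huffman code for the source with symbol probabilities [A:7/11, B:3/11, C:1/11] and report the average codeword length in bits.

Huffman tree construction:
Combine smallest probabilities repeatedly
Resulting codes:
  A: 1 (length 1)
  B: 01 (length 2)
  C: 00 (length 2)
Average length = Σ p(s) × length(s) = 1.3636 bits


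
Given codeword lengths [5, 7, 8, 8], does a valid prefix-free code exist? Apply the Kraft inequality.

Kraft inequality: Σ 2^(-l_i) ≤ 1 for prefix-free code
Calculating: 2^(-5) + 2^(-7) + 2^(-8) + 2^(-8)
= 0.03125 + 0.0078125 + 0.00390625 + 0.00390625
= 0.0469
Since 0.0469 ≤ 1, prefix-free code exists


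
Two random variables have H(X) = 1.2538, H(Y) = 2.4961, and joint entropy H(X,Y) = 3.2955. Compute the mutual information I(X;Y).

I(X;Y) = H(X) + H(Y) - H(X,Y)
I(X;Y) = 1.2538 + 2.4961 - 3.2955 = 0.4544 bits


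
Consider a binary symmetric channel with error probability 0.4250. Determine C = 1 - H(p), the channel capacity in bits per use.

For BSC with error probability p:
C = 1 - H(p) where H(p) is binary entropy
H(0.4250) = -0.4250 × log₂(0.4250) - 0.5750 × log₂(0.5750)
H(p) = 0.9837
C = 1 - 0.9837 = 0.0163 bits/use


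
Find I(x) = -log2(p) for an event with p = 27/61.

Information content I(x) = -log₂(p(x))
I = -log₂(27/61) = -log₂(0.4426)
I = 1.1758 bits


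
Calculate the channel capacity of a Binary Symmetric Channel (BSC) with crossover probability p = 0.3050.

For BSC with error probability p:
C = 1 - H(p) where H(p) is binary entropy
H(0.3050) = -0.3050 × log₂(0.3050) - 0.6950 × log₂(0.6950)
H(p) = 0.8873
C = 1 - 0.8873 = 0.1127 bits/use


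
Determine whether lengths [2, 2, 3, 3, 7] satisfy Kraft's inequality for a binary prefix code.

Kraft inequality: Σ 2^(-l_i) ≤ 1 for prefix-free code
Calculating: 2^(-2) + 2^(-2) + 2^(-3) + 2^(-3) + 2^(-7)
= 0.25 + 0.25 + 0.125 + 0.125 + 0.0078125
= 0.7578
Since 0.7578 ≤ 1, prefix-free code exists


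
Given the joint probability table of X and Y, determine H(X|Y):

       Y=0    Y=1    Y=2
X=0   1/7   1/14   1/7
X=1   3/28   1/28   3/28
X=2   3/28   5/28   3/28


H(X|Y) = Σ_y p(y) H(X|Y=y)
  p(Y=0) = 5/14, H(X|Y=0) = 1.5710
  p(Y=1) = 2/7, H(X|Y=1) = 1.2988
  p(Y=2) = 5/14, H(X|Y=2) = 1.5710
H(X|Y) = 0.3571×1.5710 + 0.2857×1.2988 + 0.3571×1.5710 = 1.4932 bits


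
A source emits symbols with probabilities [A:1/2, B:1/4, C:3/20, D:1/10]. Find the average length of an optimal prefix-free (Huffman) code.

Huffman tree construction:
Combine smallest probabilities repeatedly
Resulting codes:
  A: 0 (length 1)
  B: 10 (length 2)
  C: 111 (length 3)
  D: 110 (length 3)
Average length = Σ p(s) × length(s) = 1.7500 bits


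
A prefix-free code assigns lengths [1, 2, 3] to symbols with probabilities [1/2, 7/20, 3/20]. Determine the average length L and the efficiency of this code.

Average length L = Σ p_i × l_i = 1.6500 bits
Entropy H = 1.4406 bits
Efficiency η = H/L × 100% = 87.31%


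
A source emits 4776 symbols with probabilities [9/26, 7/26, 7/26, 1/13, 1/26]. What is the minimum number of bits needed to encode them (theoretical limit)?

Entropy H = 2.0146 bits/symbol
Minimum bits = H × n = 2.0146 × 4776
= 9621.64 bits


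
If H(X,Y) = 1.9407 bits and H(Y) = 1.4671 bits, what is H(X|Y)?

Chain rule: H(X,Y) = H(X|Y) + H(Y)
H(X|Y) = H(X,Y) - H(Y) = 1.9407 - 1.4671 = 0.4736 bits


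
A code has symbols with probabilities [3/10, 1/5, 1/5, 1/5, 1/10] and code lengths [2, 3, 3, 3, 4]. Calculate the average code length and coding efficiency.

Average length L = Σ p_i × l_i = 2.8000 bits
Entropy H = 2.2464 bits
Efficiency η = H/L × 100% = 80.23%


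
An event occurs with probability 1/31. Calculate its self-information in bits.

Information content I(x) = -log₂(p(x))
I = -log₂(1/31) = -log₂(0.0323)
I = 4.9542 bits


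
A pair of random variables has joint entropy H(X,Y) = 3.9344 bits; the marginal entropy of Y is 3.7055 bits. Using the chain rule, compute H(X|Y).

Chain rule: H(X,Y) = H(X|Y) + H(Y)
H(X|Y) = H(X,Y) - H(Y) = 3.9344 - 3.7055 = 0.2289 bits


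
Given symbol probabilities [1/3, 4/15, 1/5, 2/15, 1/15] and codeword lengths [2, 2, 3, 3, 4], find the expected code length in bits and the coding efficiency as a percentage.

Average length L = Σ p_i × l_i = 2.4667 bits
Entropy H = 2.1493 bits
Efficiency η = H/L × 100% = 87.13%


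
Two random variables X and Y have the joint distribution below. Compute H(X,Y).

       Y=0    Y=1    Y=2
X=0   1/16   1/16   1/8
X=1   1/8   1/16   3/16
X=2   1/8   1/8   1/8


H(X,Y) = -Σ p(x,y) log₂ p(x,y)
  p(0,0)=1/16: -0.0625 × log₂(0.0625) = 0.2500
  p(0,1)=1/16: -0.0625 × log₂(0.0625) = 0.2500
  p(0,2)=1/8: -0.1250 × log₂(0.1250) = 0.3750
  p(1,0)=1/8: -0.1250 × log₂(0.1250) = 0.3750
  p(1,1)=1/16: -0.0625 × log₂(0.0625) = 0.2500
  p(1,2)=3/16: -0.1875 × log₂(0.1875) = 0.4528
  p(2,0)=1/8: -0.1250 × log₂(0.1250) = 0.3750
  p(2,1)=1/8: -0.1250 × log₂(0.1250) = 0.3750
  p(2,2)=1/8: -0.1250 × log₂(0.1250) = 0.3750
H(X,Y) = 3.0778 bits


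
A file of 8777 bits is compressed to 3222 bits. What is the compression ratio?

Compression ratio = Original / Compressed
= 8777 / 3222 = 2.72:1


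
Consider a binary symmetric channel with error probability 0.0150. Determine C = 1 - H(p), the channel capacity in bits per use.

For BSC with error probability p:
C = 1 - H(p) where H(p) is binary entropy
H(0.0150) = -0.0150 × log₂(0.0150) - 0.9850 × log₂(0.9850)
H(p) = 0.1124
C = 1 - 0.1124 = 0.8876 bits/use


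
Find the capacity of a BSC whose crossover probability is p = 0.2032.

For BSC with error probability p:
C = 1 - H(p) where H(p) is binary entropy
H(0.2032) = -0.2032 × log₂(0.2032) - 0.7968 × log₂(0.7968)
H(p) = 0.7283
C = 1 - 0.7283 = 0.2717 bits/use


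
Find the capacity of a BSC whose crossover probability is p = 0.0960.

For BSC with error probability p:
C = 1 - H(p) where H(p) is binary entropy
H(0.0960) = -0.0960 × log₂(0.0960) - 0.9040 × log₂(0.9040)
H(p) = 0.4562
C = 1 - 0.4562 = 0.5438 bits/use


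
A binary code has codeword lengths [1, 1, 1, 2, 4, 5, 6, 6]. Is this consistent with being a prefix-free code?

Kraft inequality: Σ 2^(-l_i) ≤ 1 for prefix-free code
Calculating: 2^(-1) + 2^(-1) + 2^(-1) + 2^(-2) + 2^(-4) + 2^(-5) + 2^(-6) + 2^(-6)
= 0.5 + 0.5 + 0.5 + 0.25 + 0.0625 + 0.03125 + 0.015625 + 0.015625
= 1.8750
Since 1.8750 > 1, prefix-free code does not exist


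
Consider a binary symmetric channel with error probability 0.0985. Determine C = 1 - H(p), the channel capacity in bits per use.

For BSC with error probability p:
C = 1 - H(p) where H(p) is binary entropy
H(0.0985) = -0.0985 × log₂(0.0985) - 0.9015 × log₂(0.9015)
H(p) = 0.4642
C = 1 - 0.4642 = 0.5358 bits/use


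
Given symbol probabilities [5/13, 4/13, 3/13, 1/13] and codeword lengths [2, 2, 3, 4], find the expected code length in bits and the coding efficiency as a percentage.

Average length L = Σ p_i × l_i = 2.3846 bits
Entropy H = 1.8262 bits
Efficiency η = H/L × 100% = 76.58%


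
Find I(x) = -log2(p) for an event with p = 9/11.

Information content I(x) = -log₂(p(x))
I = -log₂(9/11) = -log₂(0.8182)
I = 0.2895 bits


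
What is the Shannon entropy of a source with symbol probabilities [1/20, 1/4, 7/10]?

H(X) = -Σ p(x) log₂ p(x)
  -1/20 × log₂(1/20) = 0.2161
  -1/4 × log₂(1/4) = 0.5000
  -7/10 × log₂(7/10) = 0.3602
H(X) = 1.0763 bits


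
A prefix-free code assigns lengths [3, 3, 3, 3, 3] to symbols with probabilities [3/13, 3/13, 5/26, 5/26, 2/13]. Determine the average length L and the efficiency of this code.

Average length L = Σ p_i × l_i = 3.0000 bits
Entropy H = 2.3066 bits
Efficiency η = H/L × 100% = 76.89%


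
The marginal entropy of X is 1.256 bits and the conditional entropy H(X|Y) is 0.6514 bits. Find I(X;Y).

I(X;Y) = H(X) - H(X|Y)
I(X;Y) = 1.256 - 0.6514 = 0.6046 bits


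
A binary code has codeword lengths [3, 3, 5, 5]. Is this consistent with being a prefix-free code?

Kraft inequality: Σ 2^(-l_i) ≤ 1 for prefix-free code
Calculating: 2^(-3) + 2^(-3) + 2^(-5) + 2^(-5)
= 0.125 + 0.125 + 0.03125 + 0.03125
= 0.3125
Since 0.3125 ≤ 1, prefix-free code exists


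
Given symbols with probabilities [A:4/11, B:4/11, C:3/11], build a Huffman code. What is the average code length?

Huffman tree construction:
Combine smallest probabilities repeatedly
Resulting codes:
  A: 11 (length 2)
  B: 0 (length 1)
  C: 10 (length 2)
Average length = Σ p(s) × length(s) = 1.6364 bits


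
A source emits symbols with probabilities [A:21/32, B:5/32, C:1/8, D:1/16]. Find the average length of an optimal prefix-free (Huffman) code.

Huffman tree construction:
Combine smallest probabilities repeatedly
Resulting codes:
  A: 1 (length 1)
  B: 00 (length 2)
  C: 011 (length 3)
  D: 010 (length 3)
Average length = Σ p(s) × length(s) = 1.5312 bits


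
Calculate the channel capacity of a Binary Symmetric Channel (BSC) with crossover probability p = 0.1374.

For BSC with error probability p:
C = 1 - H(p) where H(p) is binary entropy
H(0.1374) = -0.1374 × log₂(0.1374) - 0.8626 × log₂(0.8626)
H(p) = 0.5774
C = 1 - 0.5774 = 0.4226 bits/use


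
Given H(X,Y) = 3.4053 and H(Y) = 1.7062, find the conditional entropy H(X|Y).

Chain rule: H(X,Y) = H(X|Y) + H(Y)
H(X|Y) = H(X,Y) - H(Y) = 3.4053 - 1.7062 = 1.6991 bits


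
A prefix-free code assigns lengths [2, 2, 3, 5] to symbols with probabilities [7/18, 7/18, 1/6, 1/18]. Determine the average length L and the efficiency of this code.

Average length L = Σ p_i × l_i = 2.3333 bits
Entropy H = 1.7223 bits
Efficiency η = H/L × 100% = 73.81%


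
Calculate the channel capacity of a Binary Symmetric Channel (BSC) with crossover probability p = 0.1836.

For BSC with error probability p:
C = 1 - H(p) where H(p) is binary entropy
H(0.1836) = -0.1836 × log₂(0.1836) - 0.8164 × log₂(0.8164)
H(p) = 0.6879
C = 1 - 0.6879 = 0.3121 bits/use


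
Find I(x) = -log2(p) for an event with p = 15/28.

Information content I(x) = -log₂(p(x))
I = -log₂(15/28) = -log₂(0.5357)
I = 0.9005 bits


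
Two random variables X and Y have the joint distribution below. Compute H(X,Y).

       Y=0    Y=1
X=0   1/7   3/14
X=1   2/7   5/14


H(X,Y) = -Σ p(x,y) log₂ p(x,y)
  p(0,0)=1/7: -0.1429 × log₂(0.1429) = 0.4011
  p(0,1)=3/14: -0.2143 × log₂(0.2143) = 0.4762
  p(1,0)=2/7: -0.2857 × log₂(0.2857) = 0.5164
  p(1,1)=5/14: -0.3571 × log₂(0.3571) = 0.5305
H(X,Y) = 1.9242 bits


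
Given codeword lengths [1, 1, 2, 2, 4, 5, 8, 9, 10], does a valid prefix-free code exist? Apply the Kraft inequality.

Kraft inequality: Σ 2^(-l_i) ≤ 1 for prefix-free code
Calculating: 2^(-1) + 2^(-1) + 2^(-2) + 2^(-2) + 2^(-4) + 2^(-5) + 2^(-8) + 2^(-9) + 2^(-10)
= 0.5 + 0.5 + 0.25 + 0.25 + 0.0625 + 0.03125 + 0.00390625 + 0.001953125 + 0.0009765625
= 1.6006
Since 1.6006 > 1, prefix-free code does not exist


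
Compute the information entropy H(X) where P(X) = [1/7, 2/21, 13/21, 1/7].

H(X) = -Σ p(x) log₂ p(x)
  -1/7 × log₂(1/7) = 0.4011
  -2/21 × log₂(2/21) = 0.3231
  -13/21 × log₂(13/21) = 0.4283
  -1/7 × log₂(1/7) = 0.4011
H(X) = 1.5535 bits


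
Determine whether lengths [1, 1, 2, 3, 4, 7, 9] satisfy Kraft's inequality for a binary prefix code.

Kraft inequality: Σ 2^(-l_i) ≤ 1 for prefix-free code
Calculating: 2^(-1) + 2^(-1) + 2^(-2) + 2^(-3) + 2^(-4) + 2^(-7) + 2^(-9)
= 0.5 + 0.5 + 0.25 + 0.125 + 0.0625 + 0.0078125 + 0.001953125
= 1.4473
Since 1.4473 > 1, prefix-free code does not exist


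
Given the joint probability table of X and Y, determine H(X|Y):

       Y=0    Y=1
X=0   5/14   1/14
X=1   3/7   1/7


H(X|Y) = Σ_y p(y) H(X|Y=y)
  p(Y=0) = 11/14, H(X|Y=0) = 0.9940
  p(Y=1) = 3/14, H(X|Y=1) = 0.9183
H(X|Y) = 0.7857×0.9940 + 0.2143×0.9183 = 0.9778 bits


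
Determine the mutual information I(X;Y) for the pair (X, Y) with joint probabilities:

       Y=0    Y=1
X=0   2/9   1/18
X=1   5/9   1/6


H(X) = 0.8524, H(Y) = 0.7642, H(X,Y) = 1.6158
I(X;Y) = H(X) + H(Y) - H(X,Y) = 0.0008 bits


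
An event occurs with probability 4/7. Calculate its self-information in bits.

Information content I(x) = -log₂(p(x))
I = -log₂(4/7) = -log₂(0.5714)
I = 0.8074 bits


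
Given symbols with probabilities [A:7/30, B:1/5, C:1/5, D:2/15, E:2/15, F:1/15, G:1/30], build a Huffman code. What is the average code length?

Huffman tree construction:
Combine smallest probabilities repeatedly
Resulting codes:
  A: 01 (length 2)
  B: 111 (length 3)
  C: 00 (length 2)
  D: 101 (length 3)
  E: 110 (length 3)
  F: 1001 (length 4)
  G: 1000 (length 4)
Average length = Σ p(s) × length(s) = 2.6667 bits


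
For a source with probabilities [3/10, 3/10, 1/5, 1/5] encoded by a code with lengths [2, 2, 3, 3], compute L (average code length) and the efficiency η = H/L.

Average length L = Σ p_i × l_i = 2.4000 bits
Entropy H = 1.9710 bits
Efficiency η = H/L × 100% = 82.12%


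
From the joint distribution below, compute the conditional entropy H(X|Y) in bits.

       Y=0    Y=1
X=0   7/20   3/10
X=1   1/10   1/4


H(X|Y) = Σ_y p(y) H(X|Y=y)
  p(Y=0) = 9/20, H(X|Y=0) = 0.7642
  p(Y=1) = 11/20, H(X|Y=1) = 0.9940
H(X|Y) = 0.4500×0.7642 + 0.5500×0.9940 = 0.8906 bits


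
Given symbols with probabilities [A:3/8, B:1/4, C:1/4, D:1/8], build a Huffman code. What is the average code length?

Huffman tree construction:
Combine smallest probabilities repeatedly
Resulting codes:
  A: 11 (length 2)
  B: 01 (length 2)
  C: 10 (length 2)
  D: 00 (length 2)
Average length = Σ p(s) × length(s) = 2.0000 bits


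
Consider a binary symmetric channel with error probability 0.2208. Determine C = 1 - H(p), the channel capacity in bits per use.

For BSC with error probability p:
C = 1 - H(p) where H(p) is binary entropy
H(0.2208) = -0.2208 × log₂(0.2208) - 0.7792 × log₂(0.7792)
H(p) = 0.7616
C = 1 - 0.7616 = 0.2384 bits/use


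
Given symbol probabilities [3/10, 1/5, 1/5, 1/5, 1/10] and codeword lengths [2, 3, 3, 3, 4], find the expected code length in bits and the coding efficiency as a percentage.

Average length L = Σ p_i × l_i = 2.8000 bits
Entropy H = 2.2464 bits
Efficiency η = H/L × 100% = 80.23%


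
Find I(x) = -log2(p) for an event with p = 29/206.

Information content I(x) = -log₂(p(x))
I = -log₂(29/206) = -log₂(0.1408)
I = 2.8285 bits


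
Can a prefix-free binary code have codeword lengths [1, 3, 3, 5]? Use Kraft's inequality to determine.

Kraft inequality: Σ 2^(-l_i) ≤ 1 for prefix-free code
Calculating: 2^(-1) + 2^(-3) + 2^(-3) + 2^(-5)
= 0.5 + 0.125 + 0.125 + 0.03125
= 0.7812
Since 0.7812 ≤ 1, prefix-free code exists


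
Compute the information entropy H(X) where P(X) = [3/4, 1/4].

H(X) = -Σ p(x) log₂ p(x)
  -3/4 × log₂(3/4) = 0.3113
  -1/4 × log₂(1/4) = 0.5000
H(X) = 0.8113 bits


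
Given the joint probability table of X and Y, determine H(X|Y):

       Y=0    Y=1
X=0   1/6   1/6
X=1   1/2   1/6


H(X|Y) = Σ_y p(y) H(X|Y=y)
  p(Y=0) = 2/3, H(X|Y=0) = 0.8113
  p(Y=1) = 1/3, H(X|Y=1) = 1.0000
H(X|Y) = 0.6667×0.8113 + 0.3333×1.0000 = 0.8742 bits


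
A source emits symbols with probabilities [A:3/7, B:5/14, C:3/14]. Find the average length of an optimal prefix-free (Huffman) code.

Huffman tree construction:
Combine smallest probabilities repeatedly
Resulting codes:
  A: 0 (length 1)
  B: 11 (length 2)
  C: 10 (length 2)
Average length = Σ p(s) × length(s) = 1.5714 bits


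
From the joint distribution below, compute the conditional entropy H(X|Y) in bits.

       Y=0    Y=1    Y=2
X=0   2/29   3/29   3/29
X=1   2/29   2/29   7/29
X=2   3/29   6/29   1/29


H(X|Y) = Σ_y p(y) H(X|Y=y)
  p(Y=0) = 7/29, H(X|Y=0) = 1.5567
  p(Y=1) = 11/29, H(X|Y=1) = 1.4354
  p(Y=2) = 11/29, H(X|Y=2) = 1.2407
H(X|Y) = 0.2414×1.5567 + 0.3793×1.4354 + 0.3793×1.2407 = 1.3908 bits


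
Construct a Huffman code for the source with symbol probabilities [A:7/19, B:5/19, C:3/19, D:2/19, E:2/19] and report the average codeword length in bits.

Huffman tree construction:
Combine smallest probabilities repeatedly
Resulting codes:
  A: 11 (length 2)
  B: 10 (length 2)
  C: 00 (length 2)
  D: 010 (length 3)
  E: 011 (length 3)
Average length = Σ p(s) × length(s) = 2.2105 bits


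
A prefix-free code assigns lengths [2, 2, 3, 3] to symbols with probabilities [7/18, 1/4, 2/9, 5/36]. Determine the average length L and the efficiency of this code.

Average length L = Σ p_i × l_i = 2.3611 bits
Entropy H = 1.9076 bits
Efficiency η = H/L × 100% = 80.79%


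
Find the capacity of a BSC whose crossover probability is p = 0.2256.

For BSC with error probability p:
C = 1 - H(p) where H(p) is binary entropy
H(0.2256) = -0.2256 × log₂(0.2256) - 0.7744 × log₂(0.7744)
H(p) = 0.7703
C = 1 - 0.7703 = 0.2297 bits/use


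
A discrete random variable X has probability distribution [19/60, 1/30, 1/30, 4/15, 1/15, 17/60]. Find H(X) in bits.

H(X) = -Σ p(x) log₂ p(x)
  -19/60 × log₂(19/60) = 0.5253
  -1/30 × log₂(1/30) = 0.1636
  -1/30 × log₂(1/30) = 0.1636
  -4/15 × log₂(4/15) = 0.5085
  -1/15 × log₂(1/15) = 0.2605
  -17/60 × log₂(17/60) = 0.5155
H(X) = 2.1369 bits


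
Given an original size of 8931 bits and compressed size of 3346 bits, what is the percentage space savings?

Space savings = (1 - Compressed/Original) × 100%
= (1 - 3346/8931) × 100%
= 62.53%


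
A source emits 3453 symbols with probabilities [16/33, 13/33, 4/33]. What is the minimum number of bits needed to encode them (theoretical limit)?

Entropy H = 1.4048 bits/symbol
Minimum bits = H × n = 1.4048 × 3453
= 4850.87 bits


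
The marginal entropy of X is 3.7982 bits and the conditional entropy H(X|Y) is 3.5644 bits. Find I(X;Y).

I(X;Y) = H(X) - H(X|Y)
I(X;Y) = 3.7982 - 3.5644 = 0.2338 bits


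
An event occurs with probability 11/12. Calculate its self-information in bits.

Information content I(x) = -log₂(p(x))
I = -log₂(11/12) = -log₂(0.9167)
I = 0.1255 bits


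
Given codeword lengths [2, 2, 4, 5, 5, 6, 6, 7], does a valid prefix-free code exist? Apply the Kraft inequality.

Kraft inequality: Σ 2^(-l_i) ≤ 1 for prefix-free code
Calculating: 2^(-2) + 2^(-2) + 2^(-4) + 2^(-5) + 2^(-5) + 2^(-6) + 2^(-6) + 2^(-7)
= 0.25 + 0.25 + 0.0625 + 0.03125 + 0.03125 + 0.015625 + 0.015625 + 0.0078125
= 0.6641
Since 0.6641 ≤ 1, prefix-free code exists


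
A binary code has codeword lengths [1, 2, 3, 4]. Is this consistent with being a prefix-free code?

Kraft inequality: Σ 2^(-l_i) ≤ 1 for prefix-free code
Calculating: 2^(-1) + 2^(-2) + 2^(-3) + 2^(-4)
= 0.5 + 0.25 + 0.125 + 0.0625
= 0.9375
Since 0.9375 ≤ 1, prefix-free code exists


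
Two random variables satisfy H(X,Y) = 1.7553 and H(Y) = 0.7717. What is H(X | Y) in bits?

Chain rule: H(X,Y) = H(X|Y) + H(Y)
H(X|Y) = H(X,Y) - H(Y) = 1.7553 - 0.7717 = 0.9836 bits


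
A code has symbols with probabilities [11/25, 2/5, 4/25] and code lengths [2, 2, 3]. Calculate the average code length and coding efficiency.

Average length L = Σ p_i × l_i = 2.1600 bits
Entropy H = 1.4729 bits
Efficiency η = H/L × 100% = 68.19%


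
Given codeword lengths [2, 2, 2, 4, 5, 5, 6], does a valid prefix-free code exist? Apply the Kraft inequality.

Kraft inequality: Σ 2^(-l_i) ≤ 1 for prefix-free code
Calculating: 2^(-2) + 2^(-2) + 2^(-2) + 2^(-4) + 2^(-5) + 2^(-5) + 2^(-6)
= 0.25 + 0.25 + 0.25 + 0.0625 + 0.03125 + 0.03125 + 0.015625
= 0.8906
Since 0.8906 ≤ 1, prefix-free code exists


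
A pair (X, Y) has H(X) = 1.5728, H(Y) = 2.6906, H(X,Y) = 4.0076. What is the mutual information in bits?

I(X;Y) = H(X) + H(Y) - H(X,Y)
I(X;Y) = 1.5728 + 2.6906 - 4.0076 = 0.2558 bits


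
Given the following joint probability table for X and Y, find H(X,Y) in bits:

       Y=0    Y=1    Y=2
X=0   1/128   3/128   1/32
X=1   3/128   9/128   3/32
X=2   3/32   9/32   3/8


H(X,Y) = -Σ p(x,y) log₂ p(x,y)
  p(0,0)=1/128: -0.0078 × log₂(0.0078) = 0.0547
  p(0,1)=3/128: -0.0234 × log₂(0.0234) = 0.1269
  p(0,2)=1/32: -0.0312 × log₂(0.0312) = 0.1562
  p(1,0)=3/128: -0.0234 × log₂(0.0234) = 0.1269
  p(1,1)=9/128: -0.0703 × log₂(0.0703) = 0.2693
  p(1,2)=3/32: -0.0938 × log₂(0.0938) = 0.3202
  p(2,0)=3/32: -0.0938 × log₂(0.0938) = 0.3202
  p(2,1)=9/32: -0.2812 × log₂(0.2812) = 0.5147
  p(2,2)=3/8: -0.3750 × log₂(0.3750) = 0.5306
H(X,Y) = 2.4197 bits


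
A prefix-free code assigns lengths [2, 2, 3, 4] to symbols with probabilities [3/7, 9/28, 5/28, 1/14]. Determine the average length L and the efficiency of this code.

Average length L = Σ p_i × l_i = 2.3214 bits
Entropy H = 1.7660 bits
Efficiency η = H/L × 100% = 76.07%


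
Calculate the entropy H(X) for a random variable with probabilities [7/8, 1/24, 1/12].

H(X) = -Σ p(x) log₂ p(x)
  -7/8 × log₂(7/8) = 0.1686
  -1/24 × log₂(1/24) = 0.1910
  -1/12 × log₂(1/12) = 0.2987
H(X) = 0.6584 bits


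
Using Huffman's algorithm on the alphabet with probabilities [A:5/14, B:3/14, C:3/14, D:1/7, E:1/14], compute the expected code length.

Huffman tree construction:
Combine smallest probabilities repeatedly
Resulting codes:
  A: 11 (length 2)
  B: 00 (length 2)
  C: 01 (length 2)
  D: 101 (length 3)
  E: 100 (length 3)
Average length = Σ p(s) × length(s) = 2.2143 bits


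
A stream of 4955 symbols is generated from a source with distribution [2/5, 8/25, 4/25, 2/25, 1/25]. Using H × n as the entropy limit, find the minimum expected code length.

Entropy H = 1.9551 bits/symbol
Minimum bits = H × n = 1.9551 × 4955
= 9687.45 bits


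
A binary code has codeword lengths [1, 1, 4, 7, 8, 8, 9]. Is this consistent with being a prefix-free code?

Kraft inequality: Σ 2^(-l_i) ≤ 1 for prefix-free code
Calculating: 2^(-1) + 2^(-1) + 2^(-4) + 2^(-7) + 2^(-8) + 2^(-8) + 2^(-9)
= 0.5 + 0.5 + 0.0625 + 0.0078125 + 0.00390625 + 0.00390625 + 0.001953125
= 1.0801
Since 1.0801 > 1, prefix-free code does not exist


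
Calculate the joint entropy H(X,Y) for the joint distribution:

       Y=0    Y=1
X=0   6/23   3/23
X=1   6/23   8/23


H(X,Y) = -Σ p(x,y) log₂ p(x,y)
  p(0,0)=6/23: -0.2609 × log₂(0.2609) = 0.5057
  p(0,1)=3/23: -0.1304 × log₂(0.1304) = 0.3833
  p(1,0)=6/23: -0.2609 × log₂(0.2609) = 0.5057
  p(1,1)=8/23: -0.3478 × log₂(0.3478) = 0.5299
H(X,Y) = 1.9247 bits


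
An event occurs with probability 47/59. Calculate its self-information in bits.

Information content I(x) = -log₂(p(x))
I = -log₂(47/59) = -log₂(0.7966)
I = 0.3281 bits


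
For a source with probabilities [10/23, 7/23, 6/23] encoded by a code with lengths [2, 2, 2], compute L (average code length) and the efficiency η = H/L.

Average length L = Σ p_i × l_i = 2.0000 bits
Entropy H = 1.5505 bits
Efficiency η = H/L × 100% = 77.52%


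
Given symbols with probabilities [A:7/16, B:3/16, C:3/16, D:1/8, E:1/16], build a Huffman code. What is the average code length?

Huffman tree construction:
Combine smallest probabilities repeatedly
Resulting codes:
  A: 0 (length 1)
  B: 110 (length 3)
  C: 111 (length 3)
  D: 101 (length 3)
  E: 100 (length 3)
Average length = Σ p(s) × length(s) = 2.1250 bits


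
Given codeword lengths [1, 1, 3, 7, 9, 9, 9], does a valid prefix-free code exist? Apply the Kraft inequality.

Kraft inequality: Σ 2^(-l_i) ≤ 1 for prefix-free code
Calculating: 2^(-1) + 2^(-1) + 2^(-3) + 2^(-7) + 2^(-9) + 2^(-9) + 2^(-9)
= 0.5 + 0.5 + 0.125 + 0.0078125 + 0.001953125 + 0.001953125 + 0.001953125
= 1.1387
Since 1.1387 > 1, prefix-free code does not exist


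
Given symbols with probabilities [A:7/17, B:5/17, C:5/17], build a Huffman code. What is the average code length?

Huffman tree construction:
Combine smallest probabilities repeatedly
Resulting codes:
  A: 0 (length 1)
  B: 10 (length 2)
  C: 11 (length 2)
Average length = Σ p(s) × length(s) = 1.5882 bits


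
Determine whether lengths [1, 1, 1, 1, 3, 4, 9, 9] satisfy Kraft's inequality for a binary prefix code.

Kraft inequality: Σ 2^(-l_i) ≤ 1 for prefix-free code
Calculating: 2^(-1) + 2^(-1) + 2^(-1) + 2^(-1) + 2^(-3) + 2^(-4) + 2^(-9) + 2^(-9)
= 0.5 + 0.5 + 0.5 + 0.5 + 0.125 + 0.0625 + 0.001953125 + 0.001953125
= 2.1914
Since 2.1914 > 1, prefix-free code does not exist


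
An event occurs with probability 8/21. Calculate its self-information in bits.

Information content I(x) = -log₂(p(x))
I = -log₂(8/21) = -log₂(0.3810)
I = 1.3923 bits


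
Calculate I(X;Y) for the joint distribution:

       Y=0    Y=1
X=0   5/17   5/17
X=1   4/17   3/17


H(X) = 0.9774, H(Y) = 0.9975, H(X,Y) = 1.9713
I(X;Y) = H(X) + H(Y) - H(X,Y) = 0.0036 bits


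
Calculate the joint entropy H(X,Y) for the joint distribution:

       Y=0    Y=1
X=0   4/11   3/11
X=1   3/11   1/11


H(X,Y) = -Σ p(x,y) log₂ p(x,y)
  p(0,0)=4/11: -0.3636 × log₂(0.3636) = 0.5307
  p(0,1)=3/11: -0.2727 × log₂(0.2727) = 0.5112
  p(1,0)=3/11: -0.2727 × log₂(0.2727) = 0.5112
  p(1,1)=1/11: -0.0909 × log₂(0.0909) = 0.3145
H(X,Y) = 1.8676 bits


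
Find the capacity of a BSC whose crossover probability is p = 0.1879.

For BSC with error probability p:
C = 1 - H(p) where H(p) is binary entropy
H(0.1879) = -0.1879 × log₂(0.1879) - 0.8121 × log₂(0.8121)
H(p) = 0.6971
C = 1 - 0.6971 = 0.3029 bits/use


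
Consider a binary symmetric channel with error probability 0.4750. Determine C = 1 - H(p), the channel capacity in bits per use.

For BSC with error probability p:
C = 1 - H(p) where H(p) is binary entropy
H(0.4750) = -0.4750 × log₂(0.4750) - 0.5250 × log₂(0.5250)
H(p) = 0.9982
C = 1 - 0.9982 = 0.0018 bits/use


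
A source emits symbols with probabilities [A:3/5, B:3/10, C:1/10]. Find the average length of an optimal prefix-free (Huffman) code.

Huffman tree construction:
Combine smallest probabilities repeatedly
Resulting codes:
  A: 1 (length 1)
  B: 01 (length 2)
  C: 00 (length 2)
Average length = Σ p(s) × length(s) = 1.4000 bits


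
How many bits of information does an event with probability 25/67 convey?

Information content I(x) = -log₂(p(x))
I = -log₂(25/67) = -log₂(0.3731)
I = 1.4222 bits


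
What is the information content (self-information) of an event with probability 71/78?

Information content I(x) = -log₂(p(x))
I = -log₂(71/78) = -log₂(0.9103)
I = 0.1357 bits


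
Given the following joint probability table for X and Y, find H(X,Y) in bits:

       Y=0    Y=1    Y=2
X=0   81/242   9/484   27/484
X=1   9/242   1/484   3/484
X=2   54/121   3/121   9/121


H(X,Y) = -Σ p(x,y) log₂ p(x,y)
  p(0,0)=81/242: -0.3347 × log₂(0.3347) = 0.5285
  p(0,1)=9/484: -0.0186 × log₂(0.0186) = 0.1069
  p(0,2)=27/484: -0.0558 × log₂(0.0558) = 0.2323
  p(1,0)=9/242: -0.0372 × log₂(0.0372) = 0.1766
  p(1,1)=1/484: -0.0021 × log₂(0.0021) = 0.0184
  p(1,2)=3/484: -0.0062 × log₂(0.0062) = 0.0455
  p(2,0)=54/121: -0.4463 × log₂(0.4463) = 0.5195
  p(2,1)=3/121: -0.0248 × log₂(0.0248) = 0.1322
  p(2,2)=9/121: -0.0744 × log₂(0.0744) = 0.2788
H(X,Y) = 2.0388 bits


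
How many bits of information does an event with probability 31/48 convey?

Information content I(x) = -log₂(p(x))
I = -log₂(31/48) = -log₂(0.6458)
I = 0.6308 bits


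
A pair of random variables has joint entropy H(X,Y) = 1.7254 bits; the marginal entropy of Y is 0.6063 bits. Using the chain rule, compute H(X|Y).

Chain rule: H(X,Y) = H(X|Y) + H(Y)
H(X|Y) = H(X,Y) - H(Y) = 1.7254 - 0.6063 = 1.1191 bits


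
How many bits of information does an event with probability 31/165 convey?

Information content I(x) = -log₂(p(x))
I = -log₂(31/165) = -log₂(0.1879)
I = 2.4121 bits


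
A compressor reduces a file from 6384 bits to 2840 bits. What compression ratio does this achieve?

Compression ratio = Original / Compressed
= 6384 / 2840 = 2.25:1


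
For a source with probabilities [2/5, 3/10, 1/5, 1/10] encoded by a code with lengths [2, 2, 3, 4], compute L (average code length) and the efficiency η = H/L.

Average length L = Σ p_i × l_i = 2.4000 bits
Entropy H = 1.8464 bits
Efficiency η = H/L × 100% = 76.93%


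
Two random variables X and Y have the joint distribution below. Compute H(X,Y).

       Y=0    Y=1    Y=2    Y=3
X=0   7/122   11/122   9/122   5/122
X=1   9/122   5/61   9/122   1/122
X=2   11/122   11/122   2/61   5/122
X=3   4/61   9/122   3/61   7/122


H(X,Y) = -Σ p(x,y) log₂ p(x,y)
  p(0,0)=7/122: -0.0574 × log₂(0.0574) = 0.2366
  p(0,1)=11/122: -0.0902 × log₂(0.0902) = 0.3130
  p(0,2)=9/122: -0.0738 × log₂(0.0738) = 0.2774
  p(0,3)=5/122: -0.0410 × log₂(0.0410) = 0.1889
  p(1,0)=9/122: -0.0738 × log₂(0.0738) = 0.2774
  p(1,1)=5/61: -0.0820 × log₂(0.0820) = 0.2958
  p(1,2)=9/122: -0.0738 × log₂(0.0738) = 0.2774
  p(1,3)=1/122: -0.0082 × log₂(0.0082) = 0.0568
  p(2,0)=11/122: -0.0902 × log₂(0.0902) = 0.3130
  p(2,1)=11/122: -0.0902 × log₂(0.0902) = 0.3130
  p(2,2)=2/61: -0.0328 × log₂(0.0328) = 0.1617
  p(2,3)=5/122: -0.0410 × log₂(0.0410) = 0.1889
  p(3,0)=4/61: -0.0656 × log₂(0.0656) = 0.2578
  p(3,1)=9/122: -0.0738 × log₂(0.0738) = 0.2774
  p(3,2)=3/61: -0.0492 × log₂(0.0492) = 0.2137
  p(3,3)=7/122: -0.0574 × log₂(0.0574) = 0.2366
H(X,Y) = 3.8854 bits


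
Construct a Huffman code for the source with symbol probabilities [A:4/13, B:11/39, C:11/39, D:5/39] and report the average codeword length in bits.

Huffman tree construction:
Combine smallest probabilities repeatedly
Resulting codes:
  A: 11 (length 2)
  B: 01 (length 2)
  C: 10 (length 2)
  D: 00 (length 2)
Average length = Σ p(s) × length(s) = 2.0000 bits


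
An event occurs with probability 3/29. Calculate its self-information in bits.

Information content I(x) = -log₂(p(x))
I = -log₂(3/29) = -log₂(0.1034)
I = 3.2730 bits


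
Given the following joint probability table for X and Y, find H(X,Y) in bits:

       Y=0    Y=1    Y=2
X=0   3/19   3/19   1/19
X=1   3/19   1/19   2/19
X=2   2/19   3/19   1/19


H(X,Y) = -Σ p(x,y) log₂ p(x,y)
  p(0,0)=3/19: -0.1579 × log₂(0.1579) = 0.4205
  p(0,1)=3/19: -0.1579 × log₂(0.1579) = 0.4205
  p(0,2)=1/19: -0.0526 × log₂(0.0526) = 0.2236
  p(1,0)=3/19: -0.1579 × log₂(0.1579) = 0.4205
  p(1,1)=1/19: -0.0526 × log₂(0.0526) = 0.2236
  p(1,2)=2/19: -0.1053 × log₂(0.1053) = 0.3419
  p(2,0)=2/19: -0.1053 × log₂(0.1053) = 0.3419
  p(2,1)=3/19: -0.1579 × log₂(0.1579) = 0.4205
  p(2,2)=1/19: -0.0526 × log₂(0.0526) = 0.2236
H(X,Y) = 3.0364 bits


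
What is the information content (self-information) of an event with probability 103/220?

Information content I(x) = -log₂(p(x))
I = -log₂(103/220) = -log₂(0.4682)
I = 1.0949 bits


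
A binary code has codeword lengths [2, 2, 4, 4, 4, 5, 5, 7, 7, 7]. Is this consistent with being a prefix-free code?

Kraft inequality: Σ 2^(-l_i) ≤ 1 for prefix-free code
Calculating: 2^(-2) + 2^(-2) + 2^(-4) + 2^(-4) + 2^(-4) + 2^(-5) + 2^(-5) + 2^(-7) + 2^(-7) + 2^(-7)
= 0.25 + 0.25 + 0.0625 + 0.0625 + 0.0625 + 0.03125 + 0.03125 + 0.0078125 + 0.0078125 + 0.0078125
= 0.7734
Since 0.7734 ≤ 1, prefix-free code exists


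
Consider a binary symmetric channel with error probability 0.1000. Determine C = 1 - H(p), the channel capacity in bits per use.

For BSC with error probability p:
C = 1 - H(p) where H(p) is binary entropy
H(0.1000) = -0.1000 × log₂(0.1000) - 0.9000 × log₂(0.9000)
H(p) = 0.4690
C = 1 - 0.4690 = 0.5310 bits/use


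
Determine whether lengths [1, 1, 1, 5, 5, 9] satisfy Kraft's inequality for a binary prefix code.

Kraft inequality: Σ 2^(-l_i) ≤ 1 for prefix-free code
Calculating: 2^(-1) + 2^(-1) + 2^(-1) + 2^(-5) + 2^(-5) + 2^(-9)
= 0.5 + 0.5 + 0.5 + 0.03125 + 0.03125 + 0.001953125
= 1.5645
Since 1.5645 > 1, prefix-free code does not exist


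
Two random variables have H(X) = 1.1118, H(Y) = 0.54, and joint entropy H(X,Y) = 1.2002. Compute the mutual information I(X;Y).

I(X;Y) = H(X) + H(Y) - H(X,Y)
I(X;Y) = 1.1118 + 0.54 - 1.2002 = 0.4516 bits


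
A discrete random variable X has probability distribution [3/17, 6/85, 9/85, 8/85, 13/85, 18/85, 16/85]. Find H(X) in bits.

H(X) = -Σ p(x) log₂ p(x)
  -3/17 × log₂(3/17) = 0.4416
  -6/85 × log₂(6/85) = 0.2700
  -9/85 × log₂(9/85) = 0.3430
  -8/85 × log₂(8/85) = 0.3209
  -13/85 × log₂(13/85) = 0.4143
  -18/85 × log₂(18/85) = 0.4742
  -16/85 × log₂(16/85) = 0.4535
H(X) = 2.7175 bits


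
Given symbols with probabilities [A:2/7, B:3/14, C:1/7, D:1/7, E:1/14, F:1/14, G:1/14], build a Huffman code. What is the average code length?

Huffman tree construction:
Combine smallest probabilities repeatedly
Resulting codes:
  A: 10 (length 2)
  B: 00 (length 2)
  C: 011 (length 3)
  D: 110 (length 3)
  E: 1110 (length 4)
  F: 1111 (length 4)
  G: 010 (length 3)
Average length = Σ p(s) × length(s) = 2.6429 bits


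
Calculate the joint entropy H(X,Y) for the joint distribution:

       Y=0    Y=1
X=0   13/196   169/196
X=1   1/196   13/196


H(X,Y) = -Σ p(x,y) log₂ p(x,y)
  p(0,0)=13/196: -0.0663 × log₂(0.0663) = 0.2596
  p(0,1)=169/196: -0.8622 × log₂(0.8622) = 0.1844
  p(1,0)=1/196: -0.0051 × log₂(0.0051) = 0.0389
  p(1,1)=13/196: -0.0663 × log₂(0.0663) = 0.2596
H(X,Y) = 0.7425 bits


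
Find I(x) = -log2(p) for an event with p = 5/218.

Information content I(x) = -log₂(p(x))
I = -log₂(5/218) = -log₂(0.0229)
I = 5.4463 bits


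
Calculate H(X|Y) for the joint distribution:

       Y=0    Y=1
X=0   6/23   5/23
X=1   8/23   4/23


H(X|Y) = Σ_y p(y) H(X|Y=y)
  p(Y=0) = 14/23, H(X|Y=0) = 0.9852
  p(Y=1) = 9/23, H(X|Y=1) = 0.9911
H(X|Y) = 0.6087×0.9852 + 0.3913×0.9911 = 0.9875 bits


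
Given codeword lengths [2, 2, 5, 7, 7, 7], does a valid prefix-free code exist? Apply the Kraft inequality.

Kraft inequality: Σ 2^(-l_i) ≤ 1 for prefix-free code
Calculating: 2^(-2) + 2^(-2) + 2^(-5) + 2^(-7) + 2^(-7) + 2^(-7)
= 0.25 + 0.25 + 0.03125 + 0.0078125 + 0.0078125 + 0.0078125
= 0.5547
Since 0.5547 ≤ 1, prefix-free code exists


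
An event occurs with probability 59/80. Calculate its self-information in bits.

Information content I(x) = -log₂(p(x))
I = -log₂(59/80) = -log₂(0.7375)
I = 0.4393 bits


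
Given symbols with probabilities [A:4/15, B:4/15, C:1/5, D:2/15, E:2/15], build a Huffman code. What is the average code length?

Huffman tree construction:
Combine smallest probabilities repeatedly
Resulting codes:
  A: 01 (length 2)
  B: 10 (length 2)
  C: 00 (length 2)
  D: 110 (length 3)
  E: 111 (length 3)
Average length = Σ p(s) × length(s) = 2.2667 bits


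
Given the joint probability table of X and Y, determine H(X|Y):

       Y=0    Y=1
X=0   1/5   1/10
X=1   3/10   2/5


H(X|Y) = Σ_y p(y) H(X|Y=y)
  p(Y=0) = 1/2, H(X|Y=0) = 0.9710
  p(Y=1) = 1/2, H(X|Y=1) = 0.7219
H(X|Y) = 0.5000×0.9710 + 0.5000×0.7219 = 0.8464 bits


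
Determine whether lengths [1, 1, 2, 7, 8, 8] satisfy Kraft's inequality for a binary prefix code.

Kraft inequality: Σ 2^(-l_i) ≤ 1 for prefix-free code
Calculating: 2^(-1) + 2^(-1) + 2^(-2) + 2^(-7) + 2^(-8) + 2^(-8)
= 0.5 + 0.5 + 0.25 + 0.0078125 + 0.00390625 + 0.00390625
= 1.2656
Since 1.2656 > 1, prefix-free code does not exist


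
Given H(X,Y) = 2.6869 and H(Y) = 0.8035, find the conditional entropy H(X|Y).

Chain rule: H(X,Y) = H(X|Y) + H(Y)
H(X|Y) = H(X,Y) - H(Y) = 2.6869 - 0.8035 = 1.8834 bits


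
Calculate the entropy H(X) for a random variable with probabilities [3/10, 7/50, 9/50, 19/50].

H(X) = -Σ p(x) log₂ p(x)
  -3/10 × log₂(3/10) = 0.5211
  -7/50 × log₂(7/50) = 0.3971
  -9/50 × log₂(9/50) = 0.4453
  -19/50 × log₂(19/50) = 0.5305
H(X) = 1.8940 bits


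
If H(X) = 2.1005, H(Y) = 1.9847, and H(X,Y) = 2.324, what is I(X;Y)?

I(X;Y) = H(X) + H(Y) - H(X,Y)
I(X;Y) = 2.1005 + 1.9847 - 2.324 = 1.7612 bits


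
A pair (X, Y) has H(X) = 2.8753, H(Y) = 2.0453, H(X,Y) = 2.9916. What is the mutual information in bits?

I(X;Y) = H(X) + H(Y) - H(X,Y)
I(X;Y) = 2.8753 + 2.0453 - 2.9916 = 1.929 bits


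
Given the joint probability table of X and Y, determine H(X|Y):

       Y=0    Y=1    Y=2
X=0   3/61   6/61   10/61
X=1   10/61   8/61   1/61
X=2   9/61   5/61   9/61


H(X|Y) = Σ_y p(y) H(X|Y=y)
  p(Y=0) = 22/61, H(X|Y=0) = 1.4365
  p(Y=1) = 19/61, H(X|Y=1) = 1.5574
  p(Y=2) = 20/61, H(X|Y=2) = 1.2345
H(X|Y) = 0.3607×1.4365 + 0.3115×1.5574 + 0.3279×1.2345 = 1.4080 bits


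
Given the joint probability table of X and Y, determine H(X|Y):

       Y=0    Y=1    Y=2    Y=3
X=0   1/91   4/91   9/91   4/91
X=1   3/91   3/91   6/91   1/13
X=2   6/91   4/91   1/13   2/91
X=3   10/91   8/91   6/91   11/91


H(X|Y) = Σ_y p(y) H(X|Y=y)
  p(Y=0) = 20/91, H(X|Y=0) = 1.6477
  p(Y=1) = 19/91, H(X|Y=1) = 1.8924
  p(Y=2) = 4/13, H(X|Y=2) = 1.9788
  p(Y=3) = 24/91, H(X|Y=3) = 1.7639
H(X|Y) = 0.2198×1.6477 + 0.2088×1.8924 + 0.3077×1.9788 + 0.2637×1.7639 = 1.8313 bits
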